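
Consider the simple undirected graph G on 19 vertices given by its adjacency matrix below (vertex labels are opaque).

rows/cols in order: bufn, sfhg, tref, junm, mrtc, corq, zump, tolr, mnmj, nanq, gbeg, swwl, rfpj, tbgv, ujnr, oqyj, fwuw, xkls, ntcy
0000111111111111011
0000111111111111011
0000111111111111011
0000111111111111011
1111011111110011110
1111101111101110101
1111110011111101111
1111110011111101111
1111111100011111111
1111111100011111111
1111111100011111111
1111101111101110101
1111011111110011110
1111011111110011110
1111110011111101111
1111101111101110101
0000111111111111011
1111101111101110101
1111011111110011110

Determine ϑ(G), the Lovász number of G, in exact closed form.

5

N(tbgv) = {bufn, sfhg, tref, junm, corq, zump, tolr, mnmj, nanq, gbeg, swwl, ujnr, oqyj, fwuw, xkls}, |N(tbgv)| = 15.
N(mnmj) = {bufn, sfhg, tref, junm, mrtc, corq, zump, tolr, swwl, rfpj, tbgv, ujnr, oqyj, fwuw, xkls, ntcy}, |N(mnmj)| = 16.
Vertex nanq has 16 neighbors: bufn, sfhg, tref, junm, mrtc, corq, zump, tolr, swwl, rfpj, tbgv, ujnr, oqyj, fwuw, xkls, ntcy.
deg(corq) = 15; N(corq) = {bufn, sfhg, tref, junm, mrtc, zump, tolr, mnmj, nanq, gbeg, rfpj, tbgv, ujnr, fwuw, ntcy}.
Complete multipartite on [5, 4, 4, 3, 3]: sandwich collapses at ϑ=5.
Numerically 5.0000000.
Lovász sandwich 5 ≤ 5 ≤ 5: collapsed.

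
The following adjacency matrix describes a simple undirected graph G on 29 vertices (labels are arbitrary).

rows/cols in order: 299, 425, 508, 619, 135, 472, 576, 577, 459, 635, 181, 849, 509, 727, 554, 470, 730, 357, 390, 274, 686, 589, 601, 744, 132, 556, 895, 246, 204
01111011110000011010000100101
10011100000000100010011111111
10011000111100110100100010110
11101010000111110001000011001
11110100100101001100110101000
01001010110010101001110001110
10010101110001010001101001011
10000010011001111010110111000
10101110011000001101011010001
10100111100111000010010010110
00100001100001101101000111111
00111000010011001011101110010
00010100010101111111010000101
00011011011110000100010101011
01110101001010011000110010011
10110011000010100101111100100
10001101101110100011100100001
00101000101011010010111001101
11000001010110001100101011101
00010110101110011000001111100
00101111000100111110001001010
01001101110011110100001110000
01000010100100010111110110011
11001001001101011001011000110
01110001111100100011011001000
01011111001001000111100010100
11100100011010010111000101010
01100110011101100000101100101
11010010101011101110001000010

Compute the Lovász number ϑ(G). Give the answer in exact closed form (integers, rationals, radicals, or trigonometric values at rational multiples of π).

N(204) = {299, 425, 619, 576, 459, 181, 509, 727, 554, 730, 357, 390, 601, 246}, |N(204)| = 14.
N(849) = {508, 619, 135, 635, 509, 727, 730, 390, 274, 686, 601, 744, 132, 246}, |N(849)| = 14.
deg(556) = 14; N(556) = {425, 619, 135, 472, 576, 577, 181, 727, 357, 390, 274, 686, 132, 895}.
Vertex 299 has 14 neighbors: 425, 508, 619, 135, 576, 577, 459, 635, 470, 730, 390, 744, 895, 204.
G on 29 vertices is 14-regular; strongly regular (29,14,6,7).
The 3 distinct eigenvalues: [14.0, 2.1926, -3.1926].
Lovász: ϑ = −29(-sqrt(29)/2 - 1/2)/(14+-(-sqrt(29)/2 - 1/2)) = sqrt(29).
ϑ(G) ≈ 5.38516481.

sqrt(29)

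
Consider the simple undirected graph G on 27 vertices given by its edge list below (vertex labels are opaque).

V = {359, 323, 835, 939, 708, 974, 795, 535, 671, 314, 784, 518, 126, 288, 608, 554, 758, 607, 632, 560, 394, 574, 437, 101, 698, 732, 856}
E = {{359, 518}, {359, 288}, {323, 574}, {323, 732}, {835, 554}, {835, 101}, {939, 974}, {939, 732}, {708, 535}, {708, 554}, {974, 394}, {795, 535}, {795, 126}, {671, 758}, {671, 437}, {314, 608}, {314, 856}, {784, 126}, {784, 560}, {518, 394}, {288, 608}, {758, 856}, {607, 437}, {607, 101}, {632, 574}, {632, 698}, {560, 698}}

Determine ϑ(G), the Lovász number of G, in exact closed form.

27*cos(pi/27)/(cos(pi/27) + 1)

deg(784) = 2; N(784) = {126, 560}.
N(314) = {608, 856}, |N(314)| = 2.
N(974) = {939, 394}, |N(974)| = 2.
deg(535) = 2; N(535) = {708, 795}.
Every vertex has degree 2 (N=27); a single 27-cycle (edge-transitive).
The 14 distinct eigenvalues: [2.0, 1.94609, 1.78727, 1.53209, 1.19432, 0.79216, 0.3473, -0.11629, -0.57361, -1.0, -1.37248, -1.67098, -1.87939, -1.98648].
Lovász: ϑ = −27(-2*cos(pi/27))/(2+-(-1)*2*cos(pi/27)) = 27*cos(pi/27)/(cos(pi/27) + 1).
ϑ(G) ≈ 13.45420.
Sandwich: α(G)=13 ≤ ϑ(G)=27*cos(pi/27)/(cos(pi/27) + 1) ≤ χ(Ḡ)=14 (both strict).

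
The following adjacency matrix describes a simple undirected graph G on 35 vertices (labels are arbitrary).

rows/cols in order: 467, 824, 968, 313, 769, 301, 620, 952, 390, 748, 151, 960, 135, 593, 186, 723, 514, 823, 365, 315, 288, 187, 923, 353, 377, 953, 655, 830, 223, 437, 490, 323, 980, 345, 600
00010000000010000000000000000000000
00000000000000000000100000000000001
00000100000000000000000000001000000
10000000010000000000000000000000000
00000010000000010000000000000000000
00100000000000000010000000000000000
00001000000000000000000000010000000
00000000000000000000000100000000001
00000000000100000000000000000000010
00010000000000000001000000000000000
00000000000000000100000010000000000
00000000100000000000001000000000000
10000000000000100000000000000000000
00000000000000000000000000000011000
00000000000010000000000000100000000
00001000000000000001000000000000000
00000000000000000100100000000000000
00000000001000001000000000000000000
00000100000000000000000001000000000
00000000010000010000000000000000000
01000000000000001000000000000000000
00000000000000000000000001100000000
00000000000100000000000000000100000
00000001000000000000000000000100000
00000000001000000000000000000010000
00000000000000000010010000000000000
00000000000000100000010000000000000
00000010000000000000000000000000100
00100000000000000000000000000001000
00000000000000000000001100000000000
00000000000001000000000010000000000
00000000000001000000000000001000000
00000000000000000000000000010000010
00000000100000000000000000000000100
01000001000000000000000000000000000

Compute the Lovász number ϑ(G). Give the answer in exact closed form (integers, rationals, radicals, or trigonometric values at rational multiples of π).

N(365) = {301, 953}, |N(365)| = 2.
N(315) = {748, 723}, |N(315)| = 2.
N(437) = {923, 353}, |N(437)| = 2.
Vertex 953 has 2 neighbors: 365, 187.
deg(v) = 2 for all v (|V|=35); this is C_{35}, the 35-cycle.
A has 18 distinct eigenvalues ≈ [2.0, 1.968, 1.872, 1.717, 1.506, 1.247, 0.948, 0.618, 0.268, -0.09, -0.445, -0.786, -1.102, -1.382, -1.618, -1.802, -1.928, -1.992].
Lovász: ϑ = −35(-2*cos(pi/35))/(2+-(-1)*2*cos(pi/35)) = 35*cos(pi/35)/(cos(pi/35) + 1).
ϑ(G) ≈ 17.46470.
α=17, χ(Ḡ)=18; ϑ=35*cos(pi/35)/(cos(pi/35) + 1) lies between (both strict).

35*cos(pi/35)/(cos(pi/35) + 1)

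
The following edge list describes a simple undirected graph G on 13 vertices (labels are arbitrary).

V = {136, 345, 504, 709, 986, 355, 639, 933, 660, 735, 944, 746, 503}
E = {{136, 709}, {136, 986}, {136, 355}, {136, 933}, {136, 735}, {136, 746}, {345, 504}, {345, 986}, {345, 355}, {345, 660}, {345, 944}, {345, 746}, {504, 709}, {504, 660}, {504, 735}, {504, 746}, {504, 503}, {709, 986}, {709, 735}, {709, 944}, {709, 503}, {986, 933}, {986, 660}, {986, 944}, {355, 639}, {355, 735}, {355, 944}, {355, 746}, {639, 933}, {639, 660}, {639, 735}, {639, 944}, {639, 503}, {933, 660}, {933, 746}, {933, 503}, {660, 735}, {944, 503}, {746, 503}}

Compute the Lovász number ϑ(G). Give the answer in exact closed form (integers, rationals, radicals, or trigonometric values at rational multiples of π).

sqrt(13)

N(660) = {345, 504, 986, 639, 933, 735}, |N(660)| = 6.
deg(503) = 6; N(503) = {504, 709, 639, 933, 944, 746}.
Vertex 986 has 6 neighbors: 136, 345, 709, 933, 660, 944.
N(345) = {504, 986, 355, 660, 944, 746}, |N(345)| = 6.
13-vertex 6-regular graph: SR(13,6,2,3) — a Paley graph.
The 3 distinct eigenvalues: [6.0, 1.303, -2.303].
Lovász (edge-transitive): ϑ = −13·(-sqrt(13)/2 - 1/2)/((6)−(-sqrt(13)/2 - 1/2)) = sqrt(13).
Numerically 3.605551.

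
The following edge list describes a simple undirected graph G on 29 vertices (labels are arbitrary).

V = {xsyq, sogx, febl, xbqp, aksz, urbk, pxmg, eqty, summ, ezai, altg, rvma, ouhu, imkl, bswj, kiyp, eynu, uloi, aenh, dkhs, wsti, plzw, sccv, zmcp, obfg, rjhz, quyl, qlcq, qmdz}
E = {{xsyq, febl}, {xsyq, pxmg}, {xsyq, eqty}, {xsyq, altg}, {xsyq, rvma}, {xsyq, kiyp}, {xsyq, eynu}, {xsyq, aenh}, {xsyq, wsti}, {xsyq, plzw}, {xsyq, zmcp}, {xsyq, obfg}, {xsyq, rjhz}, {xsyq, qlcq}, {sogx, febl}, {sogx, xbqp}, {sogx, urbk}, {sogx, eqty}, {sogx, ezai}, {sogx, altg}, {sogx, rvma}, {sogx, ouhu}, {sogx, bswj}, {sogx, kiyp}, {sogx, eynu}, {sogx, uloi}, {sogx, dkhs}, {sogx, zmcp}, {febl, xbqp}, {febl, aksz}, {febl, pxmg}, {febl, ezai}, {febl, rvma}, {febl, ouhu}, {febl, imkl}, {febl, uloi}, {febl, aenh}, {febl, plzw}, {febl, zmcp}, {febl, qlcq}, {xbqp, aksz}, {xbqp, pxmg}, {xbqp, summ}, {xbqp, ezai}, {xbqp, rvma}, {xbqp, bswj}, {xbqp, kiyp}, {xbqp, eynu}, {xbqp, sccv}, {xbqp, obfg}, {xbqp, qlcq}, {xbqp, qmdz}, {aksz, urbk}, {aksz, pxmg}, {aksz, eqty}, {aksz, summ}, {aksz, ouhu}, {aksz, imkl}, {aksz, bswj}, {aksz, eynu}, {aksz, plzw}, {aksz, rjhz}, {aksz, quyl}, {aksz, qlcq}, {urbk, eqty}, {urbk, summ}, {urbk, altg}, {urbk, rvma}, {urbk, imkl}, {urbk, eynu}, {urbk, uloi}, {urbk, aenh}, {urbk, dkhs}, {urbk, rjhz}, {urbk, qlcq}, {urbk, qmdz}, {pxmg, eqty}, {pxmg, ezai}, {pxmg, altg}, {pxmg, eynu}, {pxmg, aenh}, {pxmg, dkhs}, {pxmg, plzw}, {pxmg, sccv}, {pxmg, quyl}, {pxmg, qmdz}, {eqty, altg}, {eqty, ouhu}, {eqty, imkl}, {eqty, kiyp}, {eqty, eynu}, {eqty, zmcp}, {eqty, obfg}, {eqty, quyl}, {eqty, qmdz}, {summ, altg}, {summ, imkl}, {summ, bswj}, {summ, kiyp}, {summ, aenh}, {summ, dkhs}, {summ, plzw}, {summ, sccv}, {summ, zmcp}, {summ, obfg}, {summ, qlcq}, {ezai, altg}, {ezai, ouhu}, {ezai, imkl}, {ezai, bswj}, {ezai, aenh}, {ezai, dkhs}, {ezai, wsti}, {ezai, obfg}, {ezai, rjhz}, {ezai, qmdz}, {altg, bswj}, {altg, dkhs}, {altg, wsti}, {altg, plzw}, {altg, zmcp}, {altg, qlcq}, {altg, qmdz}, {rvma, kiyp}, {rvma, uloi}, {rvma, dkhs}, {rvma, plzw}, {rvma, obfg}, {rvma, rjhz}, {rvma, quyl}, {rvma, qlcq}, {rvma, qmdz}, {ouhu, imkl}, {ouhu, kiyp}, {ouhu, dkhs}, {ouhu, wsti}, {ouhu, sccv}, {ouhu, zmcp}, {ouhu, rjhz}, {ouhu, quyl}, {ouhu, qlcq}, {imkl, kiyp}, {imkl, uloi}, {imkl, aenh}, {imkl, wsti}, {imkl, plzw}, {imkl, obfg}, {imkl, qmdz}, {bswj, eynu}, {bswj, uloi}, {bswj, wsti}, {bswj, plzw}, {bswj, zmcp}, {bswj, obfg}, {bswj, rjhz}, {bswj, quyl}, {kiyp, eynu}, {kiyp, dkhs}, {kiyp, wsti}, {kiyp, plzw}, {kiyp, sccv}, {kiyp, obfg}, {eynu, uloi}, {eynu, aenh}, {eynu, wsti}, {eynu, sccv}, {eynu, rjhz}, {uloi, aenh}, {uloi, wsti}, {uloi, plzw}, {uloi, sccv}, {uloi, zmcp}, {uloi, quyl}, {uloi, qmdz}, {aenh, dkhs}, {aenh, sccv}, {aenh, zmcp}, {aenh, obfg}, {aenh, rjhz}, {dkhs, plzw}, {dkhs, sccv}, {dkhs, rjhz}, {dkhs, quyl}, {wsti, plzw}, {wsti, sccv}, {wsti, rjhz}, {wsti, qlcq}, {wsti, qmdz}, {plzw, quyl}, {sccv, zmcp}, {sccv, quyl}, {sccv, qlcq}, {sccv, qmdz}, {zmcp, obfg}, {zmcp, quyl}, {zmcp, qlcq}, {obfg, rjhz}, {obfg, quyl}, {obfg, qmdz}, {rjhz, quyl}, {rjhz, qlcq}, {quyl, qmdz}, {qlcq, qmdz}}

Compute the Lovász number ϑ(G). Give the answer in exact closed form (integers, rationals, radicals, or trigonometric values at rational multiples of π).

deg(febl) = 14; N(febl) = {xsyq, sogx, xbqp, aksz, pxmg, ezai, rvma, ouhu, imkl, uloi, aenh, plzw, zmcp, qlcq}.
deg(altg) = 14; N(altg) = {xsyq, sogx, urbk, pxmg, eqty, summ, ezai, bswj, dkhs, wsti, plzw, zmcp, qlcq, qmdz}.
N(uloi) = {sogx, febl, urbk, rvma, imkl, bswj, eynu, aenh, wsti, plzw, sccv, zmcp, quyl, qmdz}, |N(uloi)| = 14.
Vertex dkhs has 14 neighbors: sogx, urbk, pxmg, summ, ezai, altg, rvma, ouhu, kiyp, aenh, plzw, sccv, rjhz, quyl.
deg(v) = 14 for all v (|V|=29); SR(29,14,6,7) — a Paley graph.
A has 3 distinct eigenvalues ≈ [14.0, 2.1926, -3.1926].
With N=29: ϑ(G) = 29·(-(-sqrt(29)/2 - 1/2))/(14−(-sqrt(29)/2 - 1/2)) = sqrt(29).
ϑ(G) ≈ 5.385164807.

sqrt(29)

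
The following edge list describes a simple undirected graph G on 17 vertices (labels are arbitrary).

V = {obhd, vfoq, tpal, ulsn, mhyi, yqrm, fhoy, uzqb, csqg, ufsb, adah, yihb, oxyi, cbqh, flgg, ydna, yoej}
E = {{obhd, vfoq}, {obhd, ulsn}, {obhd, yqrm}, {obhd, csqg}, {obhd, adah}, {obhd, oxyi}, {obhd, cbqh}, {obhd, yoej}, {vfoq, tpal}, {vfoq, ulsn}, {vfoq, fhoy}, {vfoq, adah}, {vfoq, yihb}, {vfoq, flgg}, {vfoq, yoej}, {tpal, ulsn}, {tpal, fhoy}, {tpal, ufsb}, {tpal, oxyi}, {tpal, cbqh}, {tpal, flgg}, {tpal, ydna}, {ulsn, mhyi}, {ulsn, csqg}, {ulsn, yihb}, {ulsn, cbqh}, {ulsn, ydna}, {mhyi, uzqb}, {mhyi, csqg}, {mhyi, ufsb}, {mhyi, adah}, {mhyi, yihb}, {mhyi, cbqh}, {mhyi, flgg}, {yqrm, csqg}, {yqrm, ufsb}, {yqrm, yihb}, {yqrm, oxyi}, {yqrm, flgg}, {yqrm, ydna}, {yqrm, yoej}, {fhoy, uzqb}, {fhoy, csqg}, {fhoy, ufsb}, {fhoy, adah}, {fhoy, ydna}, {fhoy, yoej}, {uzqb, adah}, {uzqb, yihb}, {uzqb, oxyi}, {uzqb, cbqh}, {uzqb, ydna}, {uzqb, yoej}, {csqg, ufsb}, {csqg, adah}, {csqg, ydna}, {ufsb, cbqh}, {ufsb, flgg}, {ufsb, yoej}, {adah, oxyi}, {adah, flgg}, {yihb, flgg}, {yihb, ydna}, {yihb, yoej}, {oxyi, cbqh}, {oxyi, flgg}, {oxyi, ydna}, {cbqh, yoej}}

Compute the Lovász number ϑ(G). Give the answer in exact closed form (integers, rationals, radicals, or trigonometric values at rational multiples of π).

sqrt(17)

deg(yihb) = 8; N(yihb) = {vfoq, ulsn, mhyi, yqrm, uzqb, flgg, ydna, yoej}.
Vertex obhd has 8 neighbors: vfoq, ulsn, yqrm, csqg, adah, oxyi, cbqh, yoej.
N(ulsn) = {obhd, vfoq, tpal, mhyi, csqg, yihb, cbqh, ydna}, |N(ulsn)| = 8.
Vertex yoej has 8 neighbors: obhd, vfoq, yqrm, fhoy, uzqb, ufsb, yihb, cbqh.
17-vertex 8-regular graph: strongly regular (17,8,3,4).
A has 3 distinct eigenvalues ≈ [8.0, 1.562, -2.562].
−17·(-sqrt(17)/2 - 1/2) / ((8)−(-sqrt(17)/2 - 1/2)) = sqrt(17) = ϑ(G).
≈ 4.1231 (to 4 d.p.).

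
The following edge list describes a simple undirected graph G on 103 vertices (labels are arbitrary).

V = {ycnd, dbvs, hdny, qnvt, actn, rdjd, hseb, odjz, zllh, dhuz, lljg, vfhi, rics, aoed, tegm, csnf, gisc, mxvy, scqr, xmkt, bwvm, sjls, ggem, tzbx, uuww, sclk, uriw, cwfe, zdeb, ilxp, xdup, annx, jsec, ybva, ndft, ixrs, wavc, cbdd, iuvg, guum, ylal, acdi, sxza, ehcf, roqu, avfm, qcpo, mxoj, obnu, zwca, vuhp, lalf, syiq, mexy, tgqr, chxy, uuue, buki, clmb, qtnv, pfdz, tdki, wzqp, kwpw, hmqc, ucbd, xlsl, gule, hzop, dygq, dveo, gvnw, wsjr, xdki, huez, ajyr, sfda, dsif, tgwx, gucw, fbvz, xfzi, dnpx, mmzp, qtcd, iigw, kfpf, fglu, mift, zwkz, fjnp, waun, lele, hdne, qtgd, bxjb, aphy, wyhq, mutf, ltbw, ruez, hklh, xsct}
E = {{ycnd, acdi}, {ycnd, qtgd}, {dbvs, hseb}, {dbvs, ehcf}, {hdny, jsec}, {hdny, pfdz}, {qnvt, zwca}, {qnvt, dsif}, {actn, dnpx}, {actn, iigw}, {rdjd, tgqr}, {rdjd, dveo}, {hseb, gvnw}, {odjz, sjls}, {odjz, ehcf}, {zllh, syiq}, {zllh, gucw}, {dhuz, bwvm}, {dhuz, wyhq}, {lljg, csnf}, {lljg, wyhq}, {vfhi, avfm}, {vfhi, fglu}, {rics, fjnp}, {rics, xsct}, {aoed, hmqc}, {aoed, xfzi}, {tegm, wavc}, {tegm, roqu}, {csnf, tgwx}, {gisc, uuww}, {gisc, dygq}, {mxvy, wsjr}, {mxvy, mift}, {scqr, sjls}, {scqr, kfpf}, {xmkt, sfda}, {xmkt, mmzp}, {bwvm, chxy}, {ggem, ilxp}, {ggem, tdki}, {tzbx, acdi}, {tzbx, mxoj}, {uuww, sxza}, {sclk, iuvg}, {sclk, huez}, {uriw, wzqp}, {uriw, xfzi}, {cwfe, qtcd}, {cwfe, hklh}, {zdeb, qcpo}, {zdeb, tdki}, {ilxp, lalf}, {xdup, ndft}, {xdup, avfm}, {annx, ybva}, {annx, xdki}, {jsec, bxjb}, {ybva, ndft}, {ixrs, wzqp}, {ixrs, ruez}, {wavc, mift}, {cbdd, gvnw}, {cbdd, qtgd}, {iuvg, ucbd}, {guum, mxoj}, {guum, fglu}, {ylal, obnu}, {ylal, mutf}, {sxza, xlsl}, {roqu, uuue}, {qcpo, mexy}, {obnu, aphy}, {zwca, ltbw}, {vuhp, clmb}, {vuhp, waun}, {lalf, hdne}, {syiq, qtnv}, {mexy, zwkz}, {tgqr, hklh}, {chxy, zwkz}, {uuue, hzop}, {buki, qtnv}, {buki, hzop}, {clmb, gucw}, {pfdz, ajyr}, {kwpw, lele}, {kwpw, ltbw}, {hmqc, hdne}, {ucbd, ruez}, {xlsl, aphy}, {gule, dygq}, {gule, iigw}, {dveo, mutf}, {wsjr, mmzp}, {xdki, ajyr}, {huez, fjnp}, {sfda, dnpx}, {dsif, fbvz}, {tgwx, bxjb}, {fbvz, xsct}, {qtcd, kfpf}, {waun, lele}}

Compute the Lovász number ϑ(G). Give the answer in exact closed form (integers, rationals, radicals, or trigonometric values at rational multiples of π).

103*cos(pi/103)/(cos(pi/103) + 1)

N(roqu) = {tegm, uuue}, |N(roqu)| = 2.
deg(fglu) = 2; N(fglu) = {vfhi, guum}.
Vertex ixrs has 2 neighbors: wzqp, ruez.
deg(iigw) = 2; N(iigw) = {actn, gule}.
103-vertex 2-regular graph: a single 103-cycle (edge-transitive).
The 52 distinct eigenvalues: [2.0, 1.996, 1.985, 1.967, 1.941, 1.908, 1.868, 1.82, 1.767, 1.706, 1.639, 1.566, 1.488, 1.403, 1.314, 1.22, 1.121, 1.018, 0.911, 0.8, 0.687, 0.571, 0.454, 0.334, 0.213, 0.091, -0.03, -0.152, -0.274, -0.394, -0.513, -0.63, -0.744, -0.856, -0.965, -1.07, -1.171, -1.267, -1.359, -1.446, -1.528, -1.604, -1.673, -1.737, -1.794, -1.845, -1.888, -1.925, -1.955, -1.977, -1.992, -1.999].
−103·(-2*cos(pi/103)) / ((2)−(-2*cos(pi/103))) = 103*cos(pi/103)/(cos(pi/103) + 1) = ϑ(G).
= 51.488020467… (decimal).
51 ≤ 103*cos(pi/103)/(cos(pi/103) + 1) ≤ 52: both strict.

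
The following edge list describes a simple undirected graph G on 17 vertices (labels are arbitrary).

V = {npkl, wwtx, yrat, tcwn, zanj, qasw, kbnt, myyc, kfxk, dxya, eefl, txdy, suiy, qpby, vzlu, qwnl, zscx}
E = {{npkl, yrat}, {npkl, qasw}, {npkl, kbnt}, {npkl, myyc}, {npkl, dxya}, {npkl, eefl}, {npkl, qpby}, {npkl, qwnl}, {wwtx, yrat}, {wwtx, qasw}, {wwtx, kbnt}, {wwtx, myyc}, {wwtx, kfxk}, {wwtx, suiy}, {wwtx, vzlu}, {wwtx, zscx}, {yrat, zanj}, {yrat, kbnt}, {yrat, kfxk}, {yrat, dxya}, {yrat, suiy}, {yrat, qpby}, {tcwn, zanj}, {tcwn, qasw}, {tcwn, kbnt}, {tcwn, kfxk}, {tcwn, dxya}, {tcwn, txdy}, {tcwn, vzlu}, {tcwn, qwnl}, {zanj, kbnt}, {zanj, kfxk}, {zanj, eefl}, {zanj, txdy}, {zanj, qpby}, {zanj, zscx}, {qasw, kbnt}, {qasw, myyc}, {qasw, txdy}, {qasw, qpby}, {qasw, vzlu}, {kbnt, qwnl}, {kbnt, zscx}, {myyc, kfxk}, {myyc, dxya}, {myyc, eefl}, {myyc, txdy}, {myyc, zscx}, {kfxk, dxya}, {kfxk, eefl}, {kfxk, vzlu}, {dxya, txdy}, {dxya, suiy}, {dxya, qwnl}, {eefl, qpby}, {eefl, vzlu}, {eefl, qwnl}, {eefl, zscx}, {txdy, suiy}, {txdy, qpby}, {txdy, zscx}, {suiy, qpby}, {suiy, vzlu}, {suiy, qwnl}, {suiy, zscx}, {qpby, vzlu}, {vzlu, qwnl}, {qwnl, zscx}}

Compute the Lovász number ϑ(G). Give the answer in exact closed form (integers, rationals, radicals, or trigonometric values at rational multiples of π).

sqrt(17)

Vertex qasw has 8 neighbors: npkl, wwtx, tcwn, kbnt, myyc, txdy, qpby, vzlu.
Vertex qwnl has 8 neighbors: npkl, tcwn, kbnt, dxya, eefl, suiy, vzlu, zscx.
Vertex zanj has 8 neighbors: yrat, tcwn, kbnt, kfxk, eefl, txdy, qpby, zscx.
Vertex yrat has 8 neighbors: npkl, wwtx, zanj, kbnt, kfxk, dxya, suiy, qpby.
G on 17 vertices is 8-regular; Paley(17): SR with (k,λ,μ)=(8,3,4).
The 3 distinct eigenvalues: [8.0, 1.5616, -2.5616].
ϑ = −N·λ_min/(λ_max−λ_min) = −17·(-sqrt(17)/2 - 1/2)/(8−(-sqrt(17)/2 - 1/2)) = sqrt(17).
= 4.123105626… (decimal).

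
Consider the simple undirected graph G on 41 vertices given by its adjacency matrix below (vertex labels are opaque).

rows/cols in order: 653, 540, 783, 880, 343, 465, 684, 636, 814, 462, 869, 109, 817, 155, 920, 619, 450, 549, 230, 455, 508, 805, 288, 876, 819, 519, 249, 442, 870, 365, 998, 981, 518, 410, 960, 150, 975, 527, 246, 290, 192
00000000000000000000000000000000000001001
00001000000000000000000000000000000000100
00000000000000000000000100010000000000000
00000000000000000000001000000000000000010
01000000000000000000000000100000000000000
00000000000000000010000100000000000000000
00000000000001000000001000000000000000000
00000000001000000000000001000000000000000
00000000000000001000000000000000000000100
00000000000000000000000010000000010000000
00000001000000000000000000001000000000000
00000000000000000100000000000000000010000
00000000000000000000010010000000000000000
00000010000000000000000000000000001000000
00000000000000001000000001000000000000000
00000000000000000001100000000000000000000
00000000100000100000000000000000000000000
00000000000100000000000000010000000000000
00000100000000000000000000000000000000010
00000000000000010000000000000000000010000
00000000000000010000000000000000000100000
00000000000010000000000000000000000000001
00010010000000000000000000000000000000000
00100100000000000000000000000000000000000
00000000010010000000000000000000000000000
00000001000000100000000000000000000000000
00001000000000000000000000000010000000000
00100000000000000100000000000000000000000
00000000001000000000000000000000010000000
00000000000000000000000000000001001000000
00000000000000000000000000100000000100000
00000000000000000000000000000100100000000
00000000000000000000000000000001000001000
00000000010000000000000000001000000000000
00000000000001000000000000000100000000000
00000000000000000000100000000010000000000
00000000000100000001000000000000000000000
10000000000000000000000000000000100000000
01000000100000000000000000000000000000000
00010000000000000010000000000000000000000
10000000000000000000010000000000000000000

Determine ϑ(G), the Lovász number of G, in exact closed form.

41*cos(pi/41)/(cos(pi/41) + 1)

Vertex 155 has 2 neighbors: 684, 960.
deg(450) = 2; N(450) = {814, 920}.
N(998) = {249, 150}, |N(998)| = 2.
N(805) = {817, 192}, |N(805)| = 2.
deg(v) = 2 for all v (|V|=41); the odd cycle C_{41}.
spec(A) ≈ [2.0, 1.976561, 1.906793, 1.792331, 1.635859, 1.441043, 1.212451, 0.95544, 0.676034, 0.380782, 0.076605, -0.229367, -0.529963, -0.818137, -1.087135, -1.330651, -1.542978, -1.719139, -1.855005, -1.947391, -1.994132] (distinct, 6 d.p.).
−41·(-2*cos(pi/41)) / ((2)−(-2*cos(pi/41))) = 41*cos(pi/41)/(cos(pi/41) + 1) = ϑ(G).
ϑ(G) ≈ 20.469880.
Sandwich: α(G)=20 ≤ ϑ(G)=41*cos(pi/41)/(cos(pi/41) + 1) ≤ χ(Ḡ)=21 (both strict).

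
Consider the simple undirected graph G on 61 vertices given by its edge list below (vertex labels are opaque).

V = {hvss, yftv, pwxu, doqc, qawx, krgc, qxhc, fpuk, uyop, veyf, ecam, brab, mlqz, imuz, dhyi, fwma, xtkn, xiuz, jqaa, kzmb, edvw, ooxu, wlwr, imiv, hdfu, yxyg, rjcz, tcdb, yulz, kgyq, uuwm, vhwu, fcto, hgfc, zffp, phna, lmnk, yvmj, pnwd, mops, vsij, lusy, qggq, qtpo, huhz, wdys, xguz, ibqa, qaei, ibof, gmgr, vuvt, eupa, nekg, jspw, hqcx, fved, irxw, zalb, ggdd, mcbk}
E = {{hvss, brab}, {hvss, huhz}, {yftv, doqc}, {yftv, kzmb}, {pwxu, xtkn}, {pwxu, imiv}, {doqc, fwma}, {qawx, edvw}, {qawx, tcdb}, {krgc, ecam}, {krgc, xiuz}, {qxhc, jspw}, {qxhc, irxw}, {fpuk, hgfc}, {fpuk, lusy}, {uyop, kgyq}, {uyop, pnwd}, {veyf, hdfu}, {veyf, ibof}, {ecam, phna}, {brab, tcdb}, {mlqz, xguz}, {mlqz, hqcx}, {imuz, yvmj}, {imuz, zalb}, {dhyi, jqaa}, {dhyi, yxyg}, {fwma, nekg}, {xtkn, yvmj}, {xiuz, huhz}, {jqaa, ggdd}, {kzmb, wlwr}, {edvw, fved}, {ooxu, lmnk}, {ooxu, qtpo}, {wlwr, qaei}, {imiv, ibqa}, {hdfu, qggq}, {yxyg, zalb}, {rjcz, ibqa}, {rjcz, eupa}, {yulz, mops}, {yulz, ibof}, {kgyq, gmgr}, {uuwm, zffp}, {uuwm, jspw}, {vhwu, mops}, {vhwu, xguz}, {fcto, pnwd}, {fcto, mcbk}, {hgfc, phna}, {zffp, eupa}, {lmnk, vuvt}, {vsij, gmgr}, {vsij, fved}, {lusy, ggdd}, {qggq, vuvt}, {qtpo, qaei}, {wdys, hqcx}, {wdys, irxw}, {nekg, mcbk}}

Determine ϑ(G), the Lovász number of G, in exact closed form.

N(pwxu) = {xtkn, imiv}, |N(pwxu)| = 2.
deg(pnwd) = 2; N(pnwd) = {uyop, fcto}.
deg(gmgr) = 2; N(gmgr) = {kgyq, vsij}.
deg(hdfu) = 2; N(hdfu) = {veyf, qggq}.
deg(v) = 2 for all v (|V|=61); a single 61-cycle (edge-transitive).
A has 31 distinct eigenvalues ≈ [2.0, 1.9894, 1.95771, 1.90527, 1.83263, 1.74057, 1.63006, 1.50226, 1.35855, 1.20043, 1.02959, 0.84783, 0.65708, 0.45938, 0.2568, 0.0515, -0.15435, -0.35856, -0.55897, -0.75346, -0.93995, -1.11649, -1.28119, -1.4323, -1.56824, -1.68755, -1.78897, -1.87143, -1.93406, -1.97618, -1.99735].
λ_max=2, λ_min=-2*cos(pi/61); ϑ = −61·λ_min/(λ_max−λ_min) = 61*cos(pi/61)/(cos(pi/61) + 1).
≈ 30.4798 (to 4 d.p.).
Lovász sandwich 30 ≤ 61*cos(pi/61)/(cos(pi/61) + 1) ≤ 31: both strict.

61*cos(pi/61)/(cos(pi/61) + 1)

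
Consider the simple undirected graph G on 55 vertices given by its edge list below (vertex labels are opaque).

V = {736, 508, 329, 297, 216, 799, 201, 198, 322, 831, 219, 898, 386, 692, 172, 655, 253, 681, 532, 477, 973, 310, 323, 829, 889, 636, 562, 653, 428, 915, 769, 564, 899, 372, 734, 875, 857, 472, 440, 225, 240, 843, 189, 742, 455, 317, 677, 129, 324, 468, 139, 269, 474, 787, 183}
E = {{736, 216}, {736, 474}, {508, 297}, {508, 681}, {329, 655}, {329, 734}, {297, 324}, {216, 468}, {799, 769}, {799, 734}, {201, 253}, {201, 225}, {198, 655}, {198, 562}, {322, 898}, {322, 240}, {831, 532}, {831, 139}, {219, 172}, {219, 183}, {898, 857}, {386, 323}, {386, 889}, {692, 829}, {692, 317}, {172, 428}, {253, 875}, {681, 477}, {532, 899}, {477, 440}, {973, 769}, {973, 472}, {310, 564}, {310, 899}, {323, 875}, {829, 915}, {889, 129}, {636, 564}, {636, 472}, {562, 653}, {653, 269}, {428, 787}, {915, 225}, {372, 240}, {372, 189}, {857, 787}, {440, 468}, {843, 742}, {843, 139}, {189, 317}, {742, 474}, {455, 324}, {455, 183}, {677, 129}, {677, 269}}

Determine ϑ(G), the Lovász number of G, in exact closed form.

55*cos(pi/55)/(cos(pi/55) + 1)

deg(183) = 2; N(183) = {219, 455}.
deg(172) = 2; N(172) = {219, 428}.
deg(225) = 2; N(225) = {201, 915}.
deg(216) = 2; N(216) = {736, 468}.
deg(v) = 2 for all v (|V|=55); connected 2-regular on 55 ⇒ C_{55}.
Distinct eigenvalues (to 3 d.p.): [2.0, 1.987, 1.948, 1.884, 1.795, 1.683, 1.548, 1.394, 1.221, 1.033, 0.831, 0.618, 0.397, 0.171, -0.057, -0.285, -0.508, -0.726, -0.933, -1.129, -1.31, -1.473, -1.618, -1.741, -1.842, -1.919, -1.971, -1.997].
With N=55: ϑ(G) = 55·(-(-1)*2*cos(pi/55))/(2−(-2*cos(pi/55))) = 55*cos(pi/55)/(cos(pi/55) + 1).
Numerically 27.47755688.
Check 27 ≤ 55*cos(pi/55)/(cos(pi/55) + 1) ≤ 28: both strict.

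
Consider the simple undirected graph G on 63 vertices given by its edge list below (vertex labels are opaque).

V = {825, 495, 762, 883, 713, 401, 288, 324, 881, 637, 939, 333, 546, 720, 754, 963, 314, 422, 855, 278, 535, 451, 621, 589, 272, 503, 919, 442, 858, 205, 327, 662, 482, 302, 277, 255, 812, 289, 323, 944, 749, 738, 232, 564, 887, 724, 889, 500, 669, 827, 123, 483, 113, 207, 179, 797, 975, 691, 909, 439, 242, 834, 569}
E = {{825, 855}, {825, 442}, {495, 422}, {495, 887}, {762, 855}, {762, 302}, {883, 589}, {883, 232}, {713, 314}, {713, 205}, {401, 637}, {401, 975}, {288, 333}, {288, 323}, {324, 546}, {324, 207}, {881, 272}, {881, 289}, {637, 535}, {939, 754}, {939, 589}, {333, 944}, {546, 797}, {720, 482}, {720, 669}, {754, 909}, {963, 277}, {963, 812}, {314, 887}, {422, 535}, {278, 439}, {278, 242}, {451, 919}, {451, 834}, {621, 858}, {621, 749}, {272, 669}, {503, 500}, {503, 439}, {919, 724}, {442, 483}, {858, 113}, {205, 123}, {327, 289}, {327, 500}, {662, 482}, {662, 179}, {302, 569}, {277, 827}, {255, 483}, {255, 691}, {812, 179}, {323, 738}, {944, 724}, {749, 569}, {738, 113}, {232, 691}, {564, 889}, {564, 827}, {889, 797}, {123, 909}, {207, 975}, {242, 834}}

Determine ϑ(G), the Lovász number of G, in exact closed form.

N(277) = {963, 827}, |N(277)| = 2.
N(278) = {439, 242}, |N(278)| = 2.
deg(482) = 2; N(482) = {720, 662}.
Vertex 738 has 2 neighbors: 323, 113.
G on 63 vertices is 2-regular; the odd cycle C_{63}.
spec(A) ≈ [2.0, 1.99, 1.96, 1.911, 1.843, 1.756, 1.652, 1.532, 1.396, 1.247, 1.085, 0.912, 0.731, 0.542, 0.347, 0.149, -0.05, -0.249, -0.445, -0.637, -0.823, -1.0, -1.167, -1.323, -1.466, -1.594, -1.707, -1.802, -1.879, -1.938, -1.978, -1.998] (distinct, 3 d.p.).
Lovász: ϑ = −63(-2*cos(pi/63))/(2+-(-1)*2*cos(pi/63)) = 63*cos(pi/63)/(cos(pi/63) + 1).
≈ 31.48041 (to 5 d.p.).
α=31, χ(Ḡ)=32; ϑ=63*cos(pi/63)/(cos(pi/63) + 1) lies between (both strict).

63*cos(pi/63)/(cos(pi/63) + 1)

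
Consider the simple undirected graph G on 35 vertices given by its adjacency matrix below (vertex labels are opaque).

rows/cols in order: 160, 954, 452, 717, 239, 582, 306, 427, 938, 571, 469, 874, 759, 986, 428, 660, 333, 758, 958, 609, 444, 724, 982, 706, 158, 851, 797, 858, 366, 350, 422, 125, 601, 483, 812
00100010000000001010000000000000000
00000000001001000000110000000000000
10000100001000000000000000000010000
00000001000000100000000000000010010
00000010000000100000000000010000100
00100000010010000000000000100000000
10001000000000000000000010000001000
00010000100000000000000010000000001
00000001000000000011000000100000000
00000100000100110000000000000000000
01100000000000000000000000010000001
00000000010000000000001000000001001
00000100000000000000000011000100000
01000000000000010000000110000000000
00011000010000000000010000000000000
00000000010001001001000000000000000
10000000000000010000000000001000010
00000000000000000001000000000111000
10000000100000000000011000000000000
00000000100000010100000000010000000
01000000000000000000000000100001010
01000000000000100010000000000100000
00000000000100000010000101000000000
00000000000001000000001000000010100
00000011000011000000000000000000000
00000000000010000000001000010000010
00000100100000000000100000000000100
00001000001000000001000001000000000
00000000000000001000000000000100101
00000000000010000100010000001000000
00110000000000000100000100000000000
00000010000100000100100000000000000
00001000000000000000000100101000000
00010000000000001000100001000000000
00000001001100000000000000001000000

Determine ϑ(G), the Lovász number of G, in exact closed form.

deg(160) = 4; N(160) = {452, 306, 333, 958}.
deg(759) = 4; N(759) = {582, 158, 851, 350}.
N(858) = {239, 469, 609, 851}, |N(858)| = 4.
deg(158) = 4; N(158) = {306, 427, 759, 986}.
G on 35 vertices is 4-regular; Kneser-type, 3-subsets of [7].
The 4 distinct eigenvalues: [4.0, 2.0, -1.0, -3.0].
Lovász: ϑ = −35(-3)/(4+-1*(-3)) = 15.
Numerically 15.000000000.

15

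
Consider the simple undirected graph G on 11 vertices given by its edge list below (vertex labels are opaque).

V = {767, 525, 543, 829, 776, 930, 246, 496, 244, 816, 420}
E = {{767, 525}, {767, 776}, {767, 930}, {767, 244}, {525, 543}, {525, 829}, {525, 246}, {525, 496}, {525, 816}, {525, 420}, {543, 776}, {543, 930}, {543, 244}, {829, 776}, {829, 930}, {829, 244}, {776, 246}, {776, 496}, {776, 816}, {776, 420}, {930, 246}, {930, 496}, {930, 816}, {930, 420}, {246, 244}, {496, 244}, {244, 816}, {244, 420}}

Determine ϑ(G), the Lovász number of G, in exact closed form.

deg(930) = 7; N(930) = {767, 543, 829, 246, 496, 816, 420}.
Vertex 244 has 7 neighbors: 767, 543, 829, 246, 496, 816, 420.
N(543) = {525, 776, 930, 244}, |N(543)| = 4.
Vertex 420 has 4 neighbors: 525, 776, 930, 244.
G = K_{7,4}: α = 7 = χ(Ḡ), so ϑ = 7.
ϑ(G) ≈ 7.0000000.
Sandwich: α(G)=7 ≤ ϑ(G)=7 ≤ χ(Ḡ)=7 (collapsed).

7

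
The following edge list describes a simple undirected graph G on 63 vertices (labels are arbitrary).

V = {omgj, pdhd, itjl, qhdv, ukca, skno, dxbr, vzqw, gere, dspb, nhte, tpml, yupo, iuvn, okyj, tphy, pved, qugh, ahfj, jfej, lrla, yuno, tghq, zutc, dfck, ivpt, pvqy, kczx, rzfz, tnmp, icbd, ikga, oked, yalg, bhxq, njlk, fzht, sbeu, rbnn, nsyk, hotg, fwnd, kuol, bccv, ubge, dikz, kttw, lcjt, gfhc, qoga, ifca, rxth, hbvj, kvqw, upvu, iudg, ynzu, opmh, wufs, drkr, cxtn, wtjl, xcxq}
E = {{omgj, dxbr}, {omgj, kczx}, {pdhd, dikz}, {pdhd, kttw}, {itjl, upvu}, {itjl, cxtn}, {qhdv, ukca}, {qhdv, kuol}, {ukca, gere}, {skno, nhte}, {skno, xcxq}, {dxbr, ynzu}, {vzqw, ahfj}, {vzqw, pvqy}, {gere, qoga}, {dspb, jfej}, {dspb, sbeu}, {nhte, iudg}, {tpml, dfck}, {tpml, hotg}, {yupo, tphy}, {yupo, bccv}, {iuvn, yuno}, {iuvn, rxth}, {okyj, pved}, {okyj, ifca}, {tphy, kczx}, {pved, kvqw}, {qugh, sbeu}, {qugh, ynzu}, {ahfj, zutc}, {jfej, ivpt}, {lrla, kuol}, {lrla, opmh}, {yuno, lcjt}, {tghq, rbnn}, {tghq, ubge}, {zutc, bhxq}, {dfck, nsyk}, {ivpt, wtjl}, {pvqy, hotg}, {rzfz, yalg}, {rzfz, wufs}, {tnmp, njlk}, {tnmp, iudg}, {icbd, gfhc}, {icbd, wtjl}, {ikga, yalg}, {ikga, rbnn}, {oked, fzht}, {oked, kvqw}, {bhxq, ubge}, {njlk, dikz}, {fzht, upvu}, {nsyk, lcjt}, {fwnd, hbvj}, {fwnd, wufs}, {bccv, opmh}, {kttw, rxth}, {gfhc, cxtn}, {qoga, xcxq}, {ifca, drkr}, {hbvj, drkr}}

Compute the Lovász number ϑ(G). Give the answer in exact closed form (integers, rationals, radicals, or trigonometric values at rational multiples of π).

N(gfhc) = {icbd, cxtn}, |N(gfhc)| = 2.
Vertex ubge has 2 neighbors: tghq, bhxq.
deg(oked) = 2; N(oked) = {fzht, kvqw}.
deg(dxbr) = 2; N(dxbr) = {omgj, ynzu}.
G on 63 vertices is 2-regular; the odd cycle C_{63}.
The 32 distinct eigenvalues: [2.0, 1.9901, 1.9603, 1.9111, 1.843, 1.7564, 1.6525, 1.5321, 1.3965, 1.247, 1.0851, 0.9124, 0.7307, 0.5417, 0.3473, 0.1495, -0.0499, -0.2487, -0.445, -0.637, -0.8226, -1.0, -1.1675, -1.3234, -1.4661, -1.5943, -1.7066, -1.8019, -1.8794, -1.9382, -1.9777, -1.9975].
−63·(-2*cos(pi/63)) / ((2)−(-2*cos(pi/63))) = 63*cos(pi/63)/(cos(pi/63) + 1) = ϑ(G).
ϑ(G) ≈ 31.48040933.
Sandwich: α(G)=31 ≤ ϑ(G)=63*cos(pi/63)/(cos(pi/63) + 1) ≤ χ(Ḡ)=32 (both strict).

63*cos(pi/63)/(cos(pi/63) + 1)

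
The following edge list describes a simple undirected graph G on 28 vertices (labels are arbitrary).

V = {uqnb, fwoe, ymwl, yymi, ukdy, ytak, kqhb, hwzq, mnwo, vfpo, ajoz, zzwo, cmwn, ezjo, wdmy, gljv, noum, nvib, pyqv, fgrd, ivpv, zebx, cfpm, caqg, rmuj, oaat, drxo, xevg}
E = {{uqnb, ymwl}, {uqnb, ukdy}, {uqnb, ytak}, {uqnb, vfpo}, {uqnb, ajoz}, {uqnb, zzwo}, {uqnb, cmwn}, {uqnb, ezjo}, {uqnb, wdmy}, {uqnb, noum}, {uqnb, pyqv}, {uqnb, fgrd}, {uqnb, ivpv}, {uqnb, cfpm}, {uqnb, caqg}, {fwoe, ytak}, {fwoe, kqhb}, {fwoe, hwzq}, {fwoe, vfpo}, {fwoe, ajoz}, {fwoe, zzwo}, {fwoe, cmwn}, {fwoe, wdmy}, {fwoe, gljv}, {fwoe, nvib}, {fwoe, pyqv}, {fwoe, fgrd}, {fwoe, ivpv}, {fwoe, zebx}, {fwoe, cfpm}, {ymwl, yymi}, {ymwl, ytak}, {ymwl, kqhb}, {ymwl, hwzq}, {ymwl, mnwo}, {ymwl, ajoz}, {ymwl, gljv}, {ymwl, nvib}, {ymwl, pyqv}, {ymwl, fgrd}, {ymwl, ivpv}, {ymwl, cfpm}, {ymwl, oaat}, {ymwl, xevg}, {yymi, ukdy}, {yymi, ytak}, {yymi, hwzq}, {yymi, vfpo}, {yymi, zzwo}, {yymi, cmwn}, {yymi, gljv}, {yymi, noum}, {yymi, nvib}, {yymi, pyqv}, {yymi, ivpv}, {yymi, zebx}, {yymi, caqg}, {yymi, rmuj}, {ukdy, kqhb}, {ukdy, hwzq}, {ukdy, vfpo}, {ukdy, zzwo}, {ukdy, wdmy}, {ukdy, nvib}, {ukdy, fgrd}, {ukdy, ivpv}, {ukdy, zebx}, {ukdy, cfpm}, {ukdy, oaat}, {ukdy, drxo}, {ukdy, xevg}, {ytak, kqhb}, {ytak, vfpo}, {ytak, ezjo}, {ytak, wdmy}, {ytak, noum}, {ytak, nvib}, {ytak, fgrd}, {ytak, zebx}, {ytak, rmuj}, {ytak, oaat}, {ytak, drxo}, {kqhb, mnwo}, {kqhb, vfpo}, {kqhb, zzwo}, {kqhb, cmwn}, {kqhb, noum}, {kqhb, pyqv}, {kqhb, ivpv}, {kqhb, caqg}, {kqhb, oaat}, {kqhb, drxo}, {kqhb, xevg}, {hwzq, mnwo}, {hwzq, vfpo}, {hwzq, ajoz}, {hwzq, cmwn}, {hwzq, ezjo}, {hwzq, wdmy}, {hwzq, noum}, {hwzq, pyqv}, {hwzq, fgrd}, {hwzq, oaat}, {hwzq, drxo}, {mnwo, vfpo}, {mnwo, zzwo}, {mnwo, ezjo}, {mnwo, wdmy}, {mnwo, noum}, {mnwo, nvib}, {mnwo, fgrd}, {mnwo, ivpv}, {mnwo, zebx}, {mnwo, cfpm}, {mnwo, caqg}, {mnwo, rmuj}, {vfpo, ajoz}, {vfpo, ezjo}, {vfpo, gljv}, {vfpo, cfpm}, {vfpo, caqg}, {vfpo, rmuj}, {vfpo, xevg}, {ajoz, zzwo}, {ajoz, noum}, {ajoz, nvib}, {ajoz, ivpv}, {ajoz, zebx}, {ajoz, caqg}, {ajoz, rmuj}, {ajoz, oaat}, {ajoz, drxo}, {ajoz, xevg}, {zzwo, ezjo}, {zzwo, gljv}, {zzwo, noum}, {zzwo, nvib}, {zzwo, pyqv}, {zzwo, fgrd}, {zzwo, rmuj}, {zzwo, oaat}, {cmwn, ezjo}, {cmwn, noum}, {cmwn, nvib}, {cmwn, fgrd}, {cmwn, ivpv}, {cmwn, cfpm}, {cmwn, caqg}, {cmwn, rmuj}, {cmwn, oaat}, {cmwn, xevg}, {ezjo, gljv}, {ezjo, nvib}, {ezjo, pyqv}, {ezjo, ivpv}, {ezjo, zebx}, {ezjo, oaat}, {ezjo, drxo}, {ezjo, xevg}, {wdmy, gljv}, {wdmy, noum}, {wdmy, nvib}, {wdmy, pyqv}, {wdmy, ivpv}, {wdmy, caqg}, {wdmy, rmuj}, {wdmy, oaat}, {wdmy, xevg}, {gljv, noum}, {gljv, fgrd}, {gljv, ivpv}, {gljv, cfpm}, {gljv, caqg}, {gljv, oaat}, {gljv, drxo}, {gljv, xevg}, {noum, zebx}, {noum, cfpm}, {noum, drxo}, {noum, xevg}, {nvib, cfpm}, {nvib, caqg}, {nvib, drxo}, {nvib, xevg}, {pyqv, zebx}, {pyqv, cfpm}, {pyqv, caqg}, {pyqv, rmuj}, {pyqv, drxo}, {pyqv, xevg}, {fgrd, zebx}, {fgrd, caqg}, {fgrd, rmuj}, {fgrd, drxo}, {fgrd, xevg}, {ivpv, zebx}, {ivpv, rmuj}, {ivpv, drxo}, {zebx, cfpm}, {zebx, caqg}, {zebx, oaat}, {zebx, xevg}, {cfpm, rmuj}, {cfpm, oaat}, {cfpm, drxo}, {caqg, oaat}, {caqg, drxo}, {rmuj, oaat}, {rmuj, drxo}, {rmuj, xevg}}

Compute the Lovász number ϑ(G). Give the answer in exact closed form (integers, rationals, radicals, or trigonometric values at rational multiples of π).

7

deg(ymwl) = 15; N(ymwl) = {uqnb, yymi, ytak, kqhb, hwzq, mnwo, ajoz, gljv, nvib, pyqv, fgrd, ivpv, cfpm, oaat, xevg}.
deg(ivpv) = 15; N(ivpv) = {uqnb, fwoe, ymwl, yymi, ukdy, kqhb, mnwo, ajoz, cmwn, ezjo, wdmy, gljv, zebx, rmuj, drxo}.
deg(vfpo) = 15; N(vfpo) = {uqnb, fwoe, yymi, ukdy, ytak, kqhb, hwzq, mnwo, ajoz, ezjo, gljv, cfpm, caqg, rmuj, xevg}.
N(fgrd) = {uqnb, fwoe, ymwl, ukdy, ytak, hwzq, mnwo, zzwo, cmwn, gljv, zebx, caqg, rmuj, drxo, xevg}, |N(fgrd)| = 15.
28-vertex 15-regular graph: this is K(8,2), the Kneser graph.
The 3 distinct eigenvalues: [15.0, 1.0, -5.0].
λ_max=15, λ_min=-5; ϑ = −28·λ_min/(λ_max−λ_min) = 7.
= 7.00000000… (decimal).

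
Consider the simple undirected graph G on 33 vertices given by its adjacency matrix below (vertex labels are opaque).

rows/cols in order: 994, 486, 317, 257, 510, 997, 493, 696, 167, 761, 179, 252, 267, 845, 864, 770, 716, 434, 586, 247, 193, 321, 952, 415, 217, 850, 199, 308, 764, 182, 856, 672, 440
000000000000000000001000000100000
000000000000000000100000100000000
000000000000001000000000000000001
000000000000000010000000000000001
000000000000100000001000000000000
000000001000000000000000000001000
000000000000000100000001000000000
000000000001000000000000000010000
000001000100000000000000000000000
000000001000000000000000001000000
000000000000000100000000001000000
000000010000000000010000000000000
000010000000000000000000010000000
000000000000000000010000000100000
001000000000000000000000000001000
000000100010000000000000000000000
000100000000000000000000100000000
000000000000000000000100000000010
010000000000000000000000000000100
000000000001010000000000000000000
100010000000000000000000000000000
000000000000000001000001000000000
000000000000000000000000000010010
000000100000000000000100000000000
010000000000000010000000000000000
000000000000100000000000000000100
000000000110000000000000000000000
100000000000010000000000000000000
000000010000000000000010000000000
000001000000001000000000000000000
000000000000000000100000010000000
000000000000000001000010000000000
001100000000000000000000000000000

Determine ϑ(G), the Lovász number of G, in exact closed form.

33*cos(pi/33)/(cos(pi/33) + 1)

N(199) = {761, 179}, |N(199)| = 2.
Vertex 672 has 2 neighbors: 434, 952.
N(486) = {586, 217}, |N(486)| = 2.
deg(696) = 2; N(696) = {252, 764}.
deg(v) = 2 for all v (|V|=33); connected 2-regular on 33 ⇒ C_{33}.
A has 17 distinct eigenvalues ≈ [2.0, 1.96386, 1.85674, 1.68251, 1.44747, 1.16011, 0.83083, 0.47152, 0.09516, -0.28463, -0.65414, -1.0, -1.30972, -1.57211, -1.77767, -1.91899, -1.99094].
λ_max=2, λ_min=-2*cos(pi/33); ϑ = −33·λ_min/(λ_max−λ_min) = 33*cos(pi/33)/(cos(pi/33) + 1).
Numerically 16.46255859.
Check 16 ≤ 33*cos(pi/33)/(cos(pi/33) + 1) ≤ 17: both strict.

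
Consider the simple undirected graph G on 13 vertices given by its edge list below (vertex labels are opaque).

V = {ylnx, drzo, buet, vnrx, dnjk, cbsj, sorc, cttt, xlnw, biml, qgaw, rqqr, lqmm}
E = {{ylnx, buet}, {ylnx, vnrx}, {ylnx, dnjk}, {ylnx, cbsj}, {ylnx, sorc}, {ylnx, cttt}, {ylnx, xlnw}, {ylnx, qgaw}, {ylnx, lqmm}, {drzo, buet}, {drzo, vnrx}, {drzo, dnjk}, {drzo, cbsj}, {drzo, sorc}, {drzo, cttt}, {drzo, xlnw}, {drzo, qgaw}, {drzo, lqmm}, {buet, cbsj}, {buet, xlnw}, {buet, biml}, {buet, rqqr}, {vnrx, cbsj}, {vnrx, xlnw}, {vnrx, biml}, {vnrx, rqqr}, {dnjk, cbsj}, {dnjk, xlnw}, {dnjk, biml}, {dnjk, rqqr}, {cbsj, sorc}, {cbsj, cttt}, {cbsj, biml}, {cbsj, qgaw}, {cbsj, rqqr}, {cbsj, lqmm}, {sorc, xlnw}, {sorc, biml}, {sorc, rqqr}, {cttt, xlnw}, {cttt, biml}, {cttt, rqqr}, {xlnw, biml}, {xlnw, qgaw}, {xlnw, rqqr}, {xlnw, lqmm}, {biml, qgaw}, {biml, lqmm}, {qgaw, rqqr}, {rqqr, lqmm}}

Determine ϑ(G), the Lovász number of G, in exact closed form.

7

deg(cttt) = 6; N(cttt) = {ylnx, drzo, cbsj, xlnw, biml, rqqr}.
Vertex vnrx has 6 neighbors: ylnx, drzo, cbsj, xlnw, biml, rqqr.
deg(rqqr) = 9; N(rqqr) = {buet, vnrx, dnjk, cbsj, sorc, cttt, xlnw, qgaw, lqmm}.
Vertex cbsj has 11 neighbors: ylnx, drzo, buet, vnrx, dnjk, sorc, cttt, biml, qgaw, rqqr, lqmm.
G = K_{7,4,2}: α = 7 = χ(Ḡ), so ϑ = 7.
ϑ(G) ≈ 7.000000000.
α=7, χ(Ḡ)=7; ϑ=7 lies between (collapsed).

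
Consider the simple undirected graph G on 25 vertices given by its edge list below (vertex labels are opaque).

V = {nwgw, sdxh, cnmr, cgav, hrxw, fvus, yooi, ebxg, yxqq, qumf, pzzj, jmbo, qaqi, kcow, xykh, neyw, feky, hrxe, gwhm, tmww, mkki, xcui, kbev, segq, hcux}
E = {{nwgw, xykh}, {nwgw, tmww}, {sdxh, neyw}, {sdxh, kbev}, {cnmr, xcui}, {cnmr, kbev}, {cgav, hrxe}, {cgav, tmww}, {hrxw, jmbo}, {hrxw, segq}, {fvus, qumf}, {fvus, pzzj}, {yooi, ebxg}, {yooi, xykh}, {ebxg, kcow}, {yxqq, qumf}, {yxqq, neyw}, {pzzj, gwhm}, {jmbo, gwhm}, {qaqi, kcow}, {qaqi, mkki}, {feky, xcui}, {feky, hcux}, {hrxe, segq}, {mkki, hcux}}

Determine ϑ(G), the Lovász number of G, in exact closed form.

25*cos(pi/25)/(cos(pi/25) + 1)

N(hcux) = {feky, mkki}, |N(hcux)| = 2.
deg(nwgw) = 2; N(nwgw) = {xykh, tmww}.
Vertex segq has 2 neighbors: hrxw, hrxe.
Vertex cgav has 2 neighbors: hrxe, tmww.
deg(v) = 2 for all v (|V|=25); the odd cycle C_{25}.
Distinct eigenvalues (to 6 d.p.): [2.0, 1.937166, 1.752613, 1.457937, 1.071654, 0.618034, 0.125581, -0.374763, -0.851559, -1.274848, -1.618034, -1.859553, -1.984229].
λ_max=2, λ_min=-2*cos(pi/25); ϑ = −25·λ_min/(λ_max−λ_min) = 25*cos(pi/25)/(cos(pi/25) + 1).
≈ 12.450521808 (to 9 d.p.).
Lovász sandwich 12 ≤ 25*cos(pi/25)/(cos(pi/25) + 1) ≤ 13: both strict.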